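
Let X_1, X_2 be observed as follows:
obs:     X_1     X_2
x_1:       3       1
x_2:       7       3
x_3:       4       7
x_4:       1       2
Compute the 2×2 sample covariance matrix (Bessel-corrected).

Step 1 — column means:
  mean(X_1) = (3 + 7 + 4 + 1) / 4 = 15/4 = 3.75
  mean(X_2) = (1 + 3 + 7 + 2) / 4 = 13/4 = 3.25

Step 2 — sample covariance S[i,j] = (1/(n-1)) · Σ_k (x_{k,i} - mean_i) · (x_{k,j} - mean_j), with n-1 = 3.
  S[X_1,X_1] = ((-0.75)·(-0.75) + (3.25)·(3.25) + (0.25)·(0.25) + (-2.75)·(-2.75)) / 3 = 18.75/3 = 6.25
  S[X_1,X_2] = ((-0.75)·(-2.25) + (3.25)·(-0.25) + (0.25)·(3.75) + (-2.75)·(-1.25)) / 3 = 5.25/3 = 1.75
  S[X_2,X_2] = ((-2.25)·(-2.25) + (-0.25)·(-0.25) + (3.75)·(3.75) + (-1.25)·(-1.25)) / 3 = 20.75/3 = 6.9167

S is symmetric (S[j,i] = S[i,j]). Assembling:

S = [[6.25, 1.75],
 [1.75, 6.9167]]


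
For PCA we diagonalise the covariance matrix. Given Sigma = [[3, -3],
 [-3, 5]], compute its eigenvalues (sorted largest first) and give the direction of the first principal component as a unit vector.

Step 1 — characteristic polynomial of 2×2 Sigma:
  det(Sigma - λI) = λ² - trace · λ + det = 0.
  trace = 3 + 5 = 8, det = 3·5 - (-3)² = 6.
Step 2 — discriminant:
  Δ = trace² - 4·det = 64 - 24 = 40.
Step 3 — eigenvalues:
  λ = (trace ± √Δ)/2 = (8 ± 6.3246)/2,
  λ_1 = 7.1623,  λ_2 = 0.8377.

Step 4 — unit eigenvector for λ_1: solve (Sigma - λ_1 I)v = 0. First row:
  (3 - 7.1623)·v_x + (-3)·v_y = 0, i.e. (-4.1623)·v_x + (-3)·v_y = 0,
  so v ∝ (b, λ_1 - a) = (-3, 4.1623); multiply by -1 so the first entry is positive: u = (3, -4.1623).
  ||u|| = √((3)² + (-4.1623)²) = √(26.3246) ≈ 5.1307,
  v_1 = u/||u|| ≈ (0.5847, -0.8112) (||v_1|| = 1).

λ_1 = 7.1623,  λ_2 = 0.8377;  v_1 ≈ (0.5847, -0.8112)


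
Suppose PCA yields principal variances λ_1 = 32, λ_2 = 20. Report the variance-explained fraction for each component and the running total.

Step 1 — total variance = trace(Sigma) = Σ λ_i = 32 + 20 = 52.

Step 2 — fraction explained by component i = λ_i / Σ λ:
  PC1: 32/52 = 0.6154
  PC2: 20/52 = 0.3846

Step 3 — cumulative fraction after k components = (λ_1 + ... + λ_k) / Σ λ:
  k = 1: 32/52 = 0.6154
  k = 2: (32 + 20)/52 = 52/52 = 1

Summary (fraction, with percent):

explained: PC1 0.6154 (61.54%), PC2 0.3846 (38.46%);  cumulative: 0.6154, 1


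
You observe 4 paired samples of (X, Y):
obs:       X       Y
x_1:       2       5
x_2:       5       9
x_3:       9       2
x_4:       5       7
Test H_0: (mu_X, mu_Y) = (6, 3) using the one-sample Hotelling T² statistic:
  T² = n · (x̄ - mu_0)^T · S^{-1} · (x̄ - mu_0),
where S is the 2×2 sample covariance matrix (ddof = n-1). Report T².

Step 1 — sample mean vector:
  mean(X) = (2 + 5 + 9 + 5) / 4 = 21/4 = 5.25
  mean(Y) = (5 + 9 + 2 + 7) / 4 = 23/4 = 5.75
  x̄ = (5.25, 5.75),  deviation x̄ - mu_0 = (5.25, 5.75) - (6, 3) = (-0.75, 2.75).

Step 2 — sample covariance matrix, S[i,j] = (1/(n-1)) · Σ_k (x_{k,i} - mean_i) · (x_{k,j} - mean_j), divisor n-1 = 3:
  S[X,X] = ((-3.25)·(-3.25) + (-0.25)·(-0.25) + (3.75)·(3.75) + (-0.25)·(-0.25)) / 3 = 24.75/3 = 8.25
  S[X,Y] = ((-3.25)·(-0.75) + (-0.25)·(3.25) + (3.75)·(-3.75) + (-0.25)·(1.25)) / 3 = -12.75/3 = -4.25
  S[Y,Y] = ((-0.75)·(-0.75) + (3.25)·(3.25) + (-3.75)·(-3.75) + (1.25)·(1.25)) / 3 = 26.75/3 = 8.9167
  S = [[8.25, -4.25],
 [-4.25, 8.9167]].

Step 3 — invert S. det(S) = 8.25·8.9167 - (-4.25)² = 55.5.
  S^{-1} = (1/det) · [[d, -b], [-b, a]] = [[0.1607, 0.0766],
 [0.0766, 0.1486]].

Step 4 — quadratic form (x̄ - mu_0)^T · S^{-1} · (x̄ - mu_0):
  S^{-1} · (x̄ - mu_0) = (0.0901, 0.3514),
  (x̄ - mu_0)^T · [...] = (-0.75)·(0.0901) + (2.75)·(0.3514) = 0.8986.

Step 5 — scale by n: T² = 4 · 0.8986 = 3.5946.

T² ≈ 3.5946


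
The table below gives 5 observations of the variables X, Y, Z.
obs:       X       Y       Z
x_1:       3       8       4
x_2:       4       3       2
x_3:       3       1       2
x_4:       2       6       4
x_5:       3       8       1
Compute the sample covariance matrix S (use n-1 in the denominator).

Step 1 — column means:
  mean(X) = (3 + 4 + 3 + 2 + 3) / 5 = 15/5 = 3
  mean(Y) = (8 + 3 + 1 + 6 + 8) / 5 = 26/5 = 5.2
  mean(Z) = (4 + 2 + 2 + 4 + 1) / 5 = 13/5 = 2.6

Step 2 — sample covariance S[i,j] = (1/(n-1)) · Σ_k (x_{k,i} - mean_i) · (x_{k,j} - mean_j), with n-1 = 4.
  S[X,X] = ((0)·(0) + (1)·(1) + (0)·(0) + (-1)·(-1) + (0)·(0)) / 4 = 2/4 = 0.5
  S[X,Y] = ((0)·(2.8) + (1)·(-2.2) + (0)·(-4.2) + (-1)·(0.8) + (0)·(2.8)) / 4 = -3/4 = -0.75
  S[X,Z] = ((0)·(1.4) + (1)·(-0.6) + (0)·(-0.6) + (-1)·(1.4) + (0)·(-1.6)) / 4 = -2/4 = -0.5
  S[Y,Y] = ((2.8)·(2.8) + (-2.2)·(-2.2) + (-4.2)·(-4.2) + (0.8)·(0.8) + (2.8)·(2.8)) / 4 = 38.8/4 = 9.7
  S[Y,Z] = ((2.8)·(1.4) + (-2.2)·(-0.6) + (-4.2)·(-0.6) + (0.8)·(1.4) + (2.8)·(-1.6)) / 4 = 4.4/4 = 1.1
  S[Z,Z] = ((1.4)·(1.4) + (-0.6)·(-0.6) + (-0.6)·(-0.6) + (1.4)·(1.4) + (-1.6)·(-1.6)) / 4 = 7.2/4 = 1.8

S is symmetric (S[j,i] = S[i,j]). Assembling:

S = [[0.5, -0.75, -0.5],
 [-0.75, 9.7, 1.1],
 [-0.5, 1.1, 1.8]]


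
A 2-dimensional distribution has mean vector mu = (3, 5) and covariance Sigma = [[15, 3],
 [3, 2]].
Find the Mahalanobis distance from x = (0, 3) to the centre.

Step 1 — centre the observation: (x - mu) = (-3, -2).

Step 2 — invert Sigma. det(Sigma) = 15·2 - (3)² = 21.
  Sigma^{-1} = (1/det) · [[d, -b], [-b, a]] = [[0.0952, -0.1429],
 [-0.1429, 0.7143]].

Step 3 — form the quadratic (x - mu)^T · Sigma^{-1} · (x - mu):
  Sigma^{-1} · (x - mu) = (0, -1).
  (x - mu)^T · [Sigma^{-1} · (x - mu)] = (-3)·(0) + (-2)·(-1) = 2.

Step 4 — take square root: d = √(2) ≈ 1.4142.

d(x, mu) = √(2) ≈ 1.4142


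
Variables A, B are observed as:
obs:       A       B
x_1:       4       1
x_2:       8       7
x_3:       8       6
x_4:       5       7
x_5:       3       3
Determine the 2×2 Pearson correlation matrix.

Step 1 — column means:
  mean(A) = (4 + 8 + 8 + 5 + 3) / 5 = 28/5 = 5.6
  mean(B) = (1 + 7 + 6 + 7 + 3) / 5 = 24/5 = 4.8

Step 2 — sample variances and covariances s[i,j] = (1/(n-1)) · Σ_k (x_{k,i} - mean_i) · (x_{k,j} - mean_j), with n-1 = 4:
  s[A,A] = ((-1.6)·(-1.6) + (2.4)·(2.4) + (2.4)·(2.4) + (-0.6)·(-0.6) + (-2.6)·(-2.6)) / 4 = 21.2/4 = 5.3
  s[A,B] = ((-1.6)·(-3.8) + (2.4)·(2.2) + (2.4)·(1.2) + (-0.6)·(2.2) + (-2.6)·(-1.8)) / 4 = 17.6/4 = 4.4
  s[B,B] = ((-3.8)·(-3.8) + (2.2)·(2.2) + (1.2)·(1.2) + (2.2)·(2.2) + (-1.8)·(-1.8)) / 4 = 28.8/4 = 7.2
  Sample standard deviations s_i = √(s[i,i]):
  s(A) = √(5.3) = 2.3022
  s(B) = √(7.2) = 2.6833

Step 3 — r_{ij} = s_{ij} / (s_i · s_j):
  r[A,A] = 1 (diagonal).
  r[A,B] = 4.4 / (2.3022 · 2.6833) = 4.4 / 6.1774 = 0.7123
  r[B,B] = 1 (diagonal).

R is symmetric with unit diagonal. Assembling:

R = [[1, 0.7123],
 [0.7123, 1]]


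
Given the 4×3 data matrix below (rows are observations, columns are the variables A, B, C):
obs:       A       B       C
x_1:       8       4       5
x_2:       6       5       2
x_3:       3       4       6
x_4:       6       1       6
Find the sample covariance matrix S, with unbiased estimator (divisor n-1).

Step 1 — column means:
  mean(A) = (8 + 6 + 3 + 6) / 4 = 23/4 = 5.75
  mean(B) = (4 + 5 + 4 + 1) / 4 = 14/4 = 3.5
  mean(C) = (5 + 2 + 6 + 6) / 4 = 19/4 = 4.75

Step 2 — sample covariance S[i,j] = (1/(n-1)) · Σ_k (x_{k,i} - mean_i) · (x_{k,j} - mean_j), with n-1 = 3.
  S[A,A] = ((2.25)·(2.25) + (0.25)·(0.25) + (-2.75)·(-2.75) + (0.25)·(0.25)) / 3 = 12.75/3 = 4.25
  S[A,B] = ((2.25)·(0.5) + (0.25)·(1.5) + (-2.75)·(0.5) + (0.25)·(-2.5)) / 3 = -0.5/3 = -0.1667
  S[A,C] = ((2.25)·(0.25) + (0.25)·(-2.75) + (-2.75)·(1.25) + (0.25)·(1.25)) / 3 = -3.25/3 = -1.0833
  S[B,B] = ((0.5)·(0.5) + (1.5)·(1.5) + (0.5)·(0.5) + (-2.5)·(-2.5)) / 3 = 9/3 = 3
  S[B,C] = ((0.5)·(0.25) + (1.5)·(-2.75) + (0.5)·(1.25) + (-2.5)·(1.25)) / 3 = -6.5/3 = -2.1667
  S[C,C] = ((0.25)·(0.25) + (-2.75)·(-2.75) + (1.25)·(1.25) + (1.25)·(1.25)) / 3 = 10.75/3 = 3.5833

S is symmetric (S[j,i] = S[i,j]). Assembling:

S = [[4.25, -0.1667, -1.0833],
 [-0.1667, 3, -2.1667],
 [-1.0833, -2.1667, 3.5833]]


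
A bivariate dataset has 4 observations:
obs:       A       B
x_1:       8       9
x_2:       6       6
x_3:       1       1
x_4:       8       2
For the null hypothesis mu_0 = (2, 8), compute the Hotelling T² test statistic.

Step 1 — sample mean vector:
  mean(A) = (8 + 6 + 1 + 8) / 4 = 23/4 = 5.75
  mean(B) = (9 + 6 + 1 + 2) / 4 = 18/4 = 4.5
  x̄ = (5.75, 4.5),  deviation x̄ - mu_0 = (5.75, 4.5) - (2, 8) = (3.75, -3.5).

Step 2 — sample covariance matrix, S[i,j] = (1/(n-1)) · Σ_k (x_{k,i} - mean_i) · (x_{k,j} - mean_j), divisor n-1 = 3:
  S[A,A] = ((2.25)·(2.25) + (0.25)·(0.25) + (-4.75)·(-4.75) + (2.25)·(2.25)) / 3 = 32.75/3 = 10.9167
  S[A,B] = ((2.25)·(4.5) + (0.25)·(1.5) + (-4.75)·(-3.5) + (2.25)·(-2.5)) / 3 = 21.5/3 = 7.1667
  S[B,B] = ((4.5)·(4.5) + (1.5)·(1.5) + (-3.5)·(-3.5) + (-2.5)·(-2.5)) / 3 = 41/3 = 13.6667
  S = [[10.9167, 7.1667],
 [7.1667, 13.6667]].

Step 3 — invert S. det(S) = 10.9167·13.6667 - (7.1667)² = 97.8333.
  S^{-1} = (1/det) · [[d, -b], [-b, a]] = [[0.1397, -0.0733],
 [-0.0733, 0.1116]].

Step 4 — quadratic form (x̄ - mu_0)^T · S^{-1} · (x̄ - mu_0):
  S^{-1} · (x̄ - mu_0) = (0.7802, -0.6652),
  (x̄ - mu_0)^T · [...] = (3.75)·(0.7802) + (-3.5)·(-0.6652) = 5.2543.

Step 5 — scale by n: T² = 4 · 5.2543 = 21.017.

T² ≈ 21.017


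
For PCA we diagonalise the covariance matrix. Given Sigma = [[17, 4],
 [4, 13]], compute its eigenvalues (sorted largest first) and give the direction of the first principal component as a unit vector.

Step 1 — characteristic polynomial of 2×2 Sigma:
  det(Sigma - λI) = λ² - trace · λ + det = 0.
  trace = 17 + 13 = 30, det = 17·13 - (4)² = 205.
Step 2 — discriminant:
  Δ = trace² - 4·det = 900 - 820 = 80.
Step 3 — eigenvalues:
  λ = (trace ± √Δ)/2 = (30 ± 8.9443)/2,
  λ_1 = 19.4721,  λ_2 = 10.5279.

Step 4 — unit eigenvector for λ_1: solve (Sigma - λ_1 I)v = 0. First row:
  (17 - 19.4721)·v_x + (4)·v_y = 0, i.e. (-2.4721)·v_x + (4)·v_y = 0,
  so v ∝ (b, λ_1 - a) = (4, 2.4721) = u.
  ||u|| = √((4)² + (2.4721)²) = √(22.1115) ≈ 4.7023,
  v_1 = u/||u|| ≈ (0.8507, 0.5257) (||v_1|| = 1).

λ_1 = 19.4721,  λ_2 = 10.5279;  v_1 ≈ (0.8507, 0.5257)


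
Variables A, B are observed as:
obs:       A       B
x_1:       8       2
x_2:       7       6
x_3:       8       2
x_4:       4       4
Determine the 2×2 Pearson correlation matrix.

Step 1 — column means:
  mean(A) = (8 + 7 + 8 + 4) / 4 = 27/4 = 6.75
  mean(B) = (2 + 6 + 2 + 4) / 4 = 14/4 = 3.5

Step 2 — sample variances and covariances s[i,j] = (1/(n-1)) · Σ_k (x_{k,i} - mean_i) · (x_{k,j} - mean_j), with n-1 = 3:
  s[A,A] = ((1.25)·(1.25) + (0.25)·(0.25) + (1.25)·(1.25) + (-2.75)·(-2.75)) / 3 = 10.75/3 = 3.5833
  s[A,B] = ((1.25)·(-1.5) + (0.25)·(2.5) + (1.25)·(-1.5) + (-2.75)·(0.5)) / 3 = -4.5/3 = -1.5
  s[B,B] = ((-1.5)·(-1.5) + (2.5)·(2.5) + (-1.5)·(-1.5) + (0.5)·(0.5)) / 3 = 11/3 = 3.6667
  Sample standard deviations s_i = √(s[i,i]):
  s(A) = √(3.5833) = 1.893
  s(B) = √(3.6667) = 1.9149

Step 3 — r_{ij} = s_{ij} / (s_i · s_j):
  r[A,A] = 1 (diagonal).
  r[A,B] = -1.5 / (1.893 · 1.9149) = -1.5 / 3.6248 = -0.4138
  r[B,B] = 1 (diagonal).

R is symmetric with unit diagonal. Assembling:

R = [[1, -0.4138],
 [-0.4138, 1]]


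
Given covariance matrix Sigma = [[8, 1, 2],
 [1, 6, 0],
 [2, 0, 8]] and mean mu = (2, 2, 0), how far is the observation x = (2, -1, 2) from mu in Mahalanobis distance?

Step 1 — centre the observation: (x - mu) = (0, -3, 2).

Step 2 — invert Sigma (cofactor / det for 3×3, or solve directly):
  Sigma^{-1} = [[0.1364, -0.0227, -0.0341],
 [-0.0227, 0.1705, 0.0057],
 [-0.0341, 0.0057, 0.1335]].

Step 3 — form the quadratic (x - mu)^T · Sigma^{-1} · (x - mu):
  Sigma^{-1} · (x - mu) = (0, -0.5, 0.25).
  (x - mu)^T · [Sigma^{-1} · (x - mu)] = (0)·(0) + (-3)·(-0.5) + (2)·(0.25) = 2.

Step 4 — take square root: d = √(2) ≈ 1.4142.

d(x, mu) = √(2) ≈ 1.4142


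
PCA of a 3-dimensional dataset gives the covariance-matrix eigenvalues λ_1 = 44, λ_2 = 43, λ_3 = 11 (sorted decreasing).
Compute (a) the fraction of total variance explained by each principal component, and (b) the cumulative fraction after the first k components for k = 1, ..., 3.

Step 1 — total variance = trace(Sigma) = Σ λ_i = 44 + 43 + 11 = 98.

Step 2 — fraction explained by component i = λ_i / Σ λ:
  PC1: 44/98 = 0.449
  PC2: 43/98 = 0.4388
  PC3: 11/98 = 0.1122

Step 3 — cumulative fraction after k components = (λ_1 + ... + λ_k) / Σ λ:
  k = 1: 44/98 = 0.449
  k = 2: (44 + 43)/98 = 87/98 = 0.8878
  k = 3: (44 + 43 + 11)/98 = 98/98 = 1

Summary (fraction, with percent):

explained: PC1 0.449 (44.9%), PC2 0.4388 (43.88%), PC3 0.1122 (11.22%);  cumulative: 0.449, 0.8878, 1


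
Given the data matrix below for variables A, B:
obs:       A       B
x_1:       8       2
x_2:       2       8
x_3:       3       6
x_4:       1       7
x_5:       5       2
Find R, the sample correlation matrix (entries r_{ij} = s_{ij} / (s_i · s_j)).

Step 1 — column means:
  mean(A) = (8 + 2 + 3 + 1 + 5) / 5 = 19/5 = 3.8
  mean(B) = (2 + 8 + 6 + 7 + 2) / 5 = 25/5 = 5

Step 2 — sample variances and covariances s[i,j] = (1/(n-1)) · Σ_k (x_{k,i} - mean_i) · (x_{k,j} - mean_j), with n-1 = 4:
  s[A,A] = ((4.2)·(4.2) + (-1.8)·(-1.8) + (-0.8)·(-0.8) + (-2.8)·(-2.8) + (1.2)·(1.2)) / 4 = 30.8/4 = 7.7
  s[A,B] = ((4.2)·(-3) + (-1.8)·(3) + (-0.8)·(1) + (-2.8)·(2) + (1.2)·(-3)) / 4 = -28/4 = -7
  s[B,B] = ((-3)·(-3) + (3)·(3) + (1)·(1) + (2)·(2) + (-3)·(-3)) / 4 = 32/4 = 8
  Sample standard deviations s_i = √(s[i,i]):
  s(A) = √(7.7) = 2.7749
  s(B) = √(8) = 2.8284

Step 3 — r_{ij} = s_{ij} / (s_i · s_j):
  r[A,A] = 1 (diagonal).
  r[A,B] = -7 / (2.7749 · 2.8284) = -7 / 7.8486 = -0.8919
  r[B,B] = 1 (diagonal).

R is symmetric with unit diagonal. Assembling:

R = [[1, -0.8919],
 [-0.8919, 1]]


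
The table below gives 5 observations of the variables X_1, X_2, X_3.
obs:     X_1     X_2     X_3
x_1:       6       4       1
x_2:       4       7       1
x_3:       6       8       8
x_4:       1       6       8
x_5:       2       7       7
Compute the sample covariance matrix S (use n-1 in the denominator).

Step 1 — column means:
  mean(X_1) = (6 + 4 + 6 + 1 + 2) / 5 = 19/5 = 3.8
  mean(X_2) = (4 + 7 + 8 + 6 + 7) / 5 = 32/5 = 6.4
  mean(X_3) = (1 + 1 + 8 + 8 + 7) / 5 = 25/5 = 5

Step 2 — sample covariance S[i,j] = (1/(n-1)) · Σ_k (x_{k,i} - mean_i) · (x_{k,j} - mean_j), with n-1 = 4.
  S[X_1,X_1] = ((2.2)·(2.2) + (0.2)·(0.2) + (2.2)·(2.2) + (-2.8)·(-2.8) + (-1.8)·(-1.8)) / 4 = 20.8/4 = 5.2
  S[X_1,X_2] = ((2.2)·(-2.4) + (0.2)·(0.6) + (2.2)·(1.6) + (-2.8)·(-0.4) + (-1.8)·(0.6)) / 4 = -1.6/4 = -0.4
  S[X_1,X_3] = ((2.2)·(-4) + (0.2)·(-4) + (2.2)·(3) + (-2.8)·(3) + (-1.8)·(2)) / 4 = -15/4 = -3.75
  S[X_2,X_2] = ((-2.4)·(-2.4) + (0.6)·(0.6) + (1.6)·(1.6) + (-0.4)·(-0.4) + (0.6)·(0.6)) / 4 = 9.2/4 = 2.3
  S[X_2,X_3] = ((-2.4)·(-4) + (0.6)·(-4) + (1.6)·(3) + (-0.4)·(3) + (0.6)·(2)) / 4 = 12/4 = 3
  S[X_3,X_3] = ((-4)·(-4) + (-4)·(-4) + (3)·(3) + (3)·(3) + (2)·(2)) / 4 = 54/4 = 13.5

S is symmetric (S[j,i] = S[i,j]). Assembling:

S = [[5.2, -0.4, -3.75],
 [-0.4, 2.3, 3],
 [-3.75, 3, 13.5]]


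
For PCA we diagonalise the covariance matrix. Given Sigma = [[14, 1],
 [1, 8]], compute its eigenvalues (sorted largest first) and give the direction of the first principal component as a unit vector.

Step 1 — characteristic polynomial of 2×2 Sigma:
  det(Sigma - λI) = λ² - trace · λ + det = 0.
  trace = 14 + 8 = 22, det = 14·8 - (1)² = 111.
Step 2 — discriminant:
  Δ = trace² - 4·det = 484 - 444 = 40.
Step 3 — eigenvalues:
  λ = (trace ± √Δ)/2 = (22 ± 6.3246)/2,
  λ_1 = 14.1623,  λ_2 = 7.8377.

Step 4 — unit eigenvector for λ_1: solve (Sigma - λ_1 I)v = 0. First row:
  (14 - 14.1623)·v_x + (1)·v_y = 0, i.e. (-0.1623)·v_x + (1)·v_y = 0,
  so v ∝ (b, λ_1 - a) = (1, 0.1623) = u.
  ||u|| = √((1)² + (0.1623)²) = √(1.0263) ≈ 1.0131,
  v_1 = u/||u|| ≈ (0.9871, 0.1602) (||v_1|| = 1).

λ_1 = 14.1623,  λ_2 = 7.8377;  v_1 ≈ (0.9871, 0.1602)


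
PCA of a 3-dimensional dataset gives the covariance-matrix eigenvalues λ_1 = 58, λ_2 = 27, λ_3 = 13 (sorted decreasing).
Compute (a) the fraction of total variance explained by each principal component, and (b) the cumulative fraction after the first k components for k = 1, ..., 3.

Step 1 — total variance = trace(Sigma) = Σ λ_i = 58 + 27 + 13 = 98.

Step 2 — fraction explained by component i = λ_i / Σ λ:
  PC1: 58/98 = 0.5918
  PC2: 27/98 = 0.2755
  PC3: 13/98 = 0.1327

Step 3 — cumulative fraction after k components = (λ_1 + ... + λ_k) / Σ λ:
  k = 1: 58/98 = 0.5918
  k = 2: (58 + 27)/98 = 85/98 = 0.8673
  k = 3: (58 + 27 + 13)/98 = 98/98 = 1

Summary (fraction, with percent):

explained: PC1 0.5918 (59.18%), PC2 0.2755 (27.55%), PC3 0.1327 (13.27%);  cumulative: 0.5918, 0.8673, 1


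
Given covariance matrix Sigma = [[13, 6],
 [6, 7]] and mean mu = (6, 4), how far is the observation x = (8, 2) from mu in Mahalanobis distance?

Step 1 — centre the observation: (x - mu) = (2, -2).

Step 2 — invert Sigma. det(Sigma) = 13·7 - (6)² = 55.
  Sigma^{-1} = (1/det) · [[d, -b], [-b, a]] = [[0.1273, -0.1091],
 [-0.1091, 0.2364]].

Step 3 — form the quadratic (x - mu)^T · Sigma^{-1} · (x - mu):
  Sigma^{-1} · (x - mu) = (0.4727, -0.6909).
  (x - mu)^T · [Sigma^{-1} · (x - mu)] = (2)·(0.4727) + (-2)·(-0.6909) = 2.3273.

Step 4 — take square root: d = √(2.3273) ≈ 1.5255.

d(x, mu) = √(2.3273) ≈ 1.5255


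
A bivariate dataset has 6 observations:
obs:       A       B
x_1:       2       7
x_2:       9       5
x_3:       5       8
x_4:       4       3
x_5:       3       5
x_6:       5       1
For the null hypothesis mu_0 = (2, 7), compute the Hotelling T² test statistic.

Step 1 — sample mean vector:
  mean(A) = (2 + 9 + 5 + 4 + 3 + 5) / 6 = 28/6 = 4.6667
  mean(B) = (7 + 5 + 8 + 3 + 5 + 1) / 6 = 29/6 = 4.8333
  x̄ = (4.6667, 4.8333),  deviation x̄ - mu_0 = (4.6667, 4.8333) - (2, 7) = (2.6667, -2.1667).

Step 2 — sample covariance matrix, S[i,j] = (1/(n-1)) · Σ_k (x_{k,i} - mean_i) · (x_{k,j} - mean_j), divisor n-1 = 5:
  S[A,A] = ((-2.6667)·(-2.6667) + (4.3333)·(4.3333) + (0.3333)·(0.3333) + (-0.6667)·(-0.6667) + (-1.6667)·(-1.6667) + (0.3333)·(0.3333)) / 5 = 29.3333/5 = 5.8667
  S[A,B] = ((-2.6667)·(2.1667) + (4.3333)·(0.1667) + (0.3333)·(3.1667) + (-0.6667)·(-1.8333) + (-1.6667)·(0.1667) + (0.3333)·(-3.8333)) / 5 = -4.3333/5 = -0.8667
  S[B,B] = ((2.1667)·(2.1667) + (0.1667)·(0.1667) + (3.1667)·(3.1667) + (-1.8333)·(-1.8333) + (0.1667)·(0.1667) + (-3.8333)·(-3.8333)) / 5 = 32.8333/5 = 6.5667
  S = [[5.8667, -0.8667],
 [-0.8667, 6.5667]].

Step 3 — invert S. det(S) = 5.8667·6.5667 - (-0.8667)² = 37.7733.
  S^{-1} = (1/det) · [[d, -b], [-b, a]] = [[0.1738, 0.0229],
 [0.0229, 0.1553]].

Step 4 — quadratic form (x̄ - mu_0)^T · S^{-1} · (x̄ - mu_0):
  S^{-1} · (x̄ - mu_0) = (0.4139, -0.2753),
  (x̄ - mu_0)^T · [...] = (2.6667)·(0.4139) + (-2.1667)·(-0.2753) = 1.7002.

Step 5 — scale by n: T² = 6 · 1.7002 = 10.2012.

T² ≈ 10.2012


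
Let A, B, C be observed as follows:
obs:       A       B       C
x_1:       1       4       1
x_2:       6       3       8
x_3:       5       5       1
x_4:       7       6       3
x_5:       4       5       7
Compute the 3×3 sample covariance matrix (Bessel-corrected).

Step 1 — column means:
  mean(A) = (1 + 6 + 5 + 7 + 4) / 5 = 23/5 = 4.6
  mean(B) = (4 + 3 + 5 + 6 + 5) / 5 = 23/5 = 4.6
  mean(C) = (1 + 8 + 1 + 3 + 7) / 5 = 20/5 = 4

Step 2 — sample covariance S[i,j] = (1/(n-1)) · Σ_k (x_{k,i} - mean_i) · (x_{k,j} - mean_j), with n-1 = 4.
  S[A,A] = ((-3.6)·(-3.6) + (1.4)·(1.4) + (0.4)·(0.4) + (2.4)·(2.4) + (-0.6)·(-0.6)) / 4 = 21.2/4 = 5.3
  S[A,B] = ((-3.6)·(-0.6) + (1.4)·(-1.6) + (0.4)·(0.4) + (2.4)·(1.4) + (-0.6)·(0.4)) / 4 = 3.2/4 = 0.8
  S[A,C] = ((-3.6)·(-3) + (1.4)·(4) + (0.4)·(-3) + (2.4)·(-1) + (-0.6)·(3)) / 4 = 11/4 = 2.75
  S[B,B] = ((-0.6)·(-0.6) + (-1.6)·(-1.6) + (0.4)·(0.4) + (1.4)·(1.4) + (0.4)·(0.4)) / 4 = 5.2/4 = 1.3
  S[B,C] = ((-0.6)·(-3) + (-1.6)·(4) + (0.4)·(-3) + (1.4)·(-1) + (0.4)·(3)) / 4 = -6/4 = -1.5
  S[C,C] = ((-3)·(-3) + (4)·(4) + (-3)·(-3) + (-1)·(-1) + (3)·(3)) / 4 = 44/4 = 11

S is symmetric (S[j,i] = S[i,j]). Assembling:

S = [[5.3, 0.8, 2.75],
 [0.8, 1.3, -1.5],
 [2.75, -1.5, 11]]


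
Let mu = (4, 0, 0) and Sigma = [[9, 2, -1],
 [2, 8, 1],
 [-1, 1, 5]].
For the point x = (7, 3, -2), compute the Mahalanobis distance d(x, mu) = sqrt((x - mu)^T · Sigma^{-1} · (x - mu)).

Step 1 — centre the observation: (x - mu) = (3, 3, -2).

Step 2 — invert Sigma (cofactor / det for 3×3, or solve directly):
  Sigma^{-1} = [[0.1223, -0.0345, 0.0313],
 [-0.0345, 0.1379, -0.0345],
 [0.0313, -0.0345, 0.2132]].

Step 3 — form the quadratic (x - mu)^T · Sigma^{-1} · (x - mu):
  Sigma^{-1} · (x - mu) = (0.2006, 0.3793, -0.4357).
  (x - mu)^T · [Sigma^{-1} · (x - mu)] = (3)·(0.2006) + (3)·(0.3793) + (-2)·(-0.4357) = 2.6113.

Step 4 — take square root: d = √(2.6113) ≈ 1.6159.

d(x, mu) = √(2.6113) ≈ 1.6159


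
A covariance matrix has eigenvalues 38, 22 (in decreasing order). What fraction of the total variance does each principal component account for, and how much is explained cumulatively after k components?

Step 1 — total variance = trace(Sigma) = Σ λ_i = 38 + 22 = 60.

Step 2 — fraction explained by component i = λ_i / Σ λ:
  PC1: 38/60 = 0.6333
  PC2: 22/60 = 0.3667

Step 3 — cumulative fraction after k components = (λ_1 + ... + λ_k) / Σ λ:
  k = 1: 38/60 = 0.6333
  k = 2: (38 + 22)/60 = 60/60 = 1

Summary (fraction, with percent):

explained: PC1 0.6333 (63.33%), PC2 0.3667 (36.67%);  cumulative: 0.6333, 1


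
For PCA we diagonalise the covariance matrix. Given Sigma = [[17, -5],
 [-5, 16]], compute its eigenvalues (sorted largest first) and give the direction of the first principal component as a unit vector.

Step 1 — characteristic polynomial of 2×2 Sigma:
  det(Sigma - λI) = λ² - trace · λ + det = 0.
  trace = 17 + 16 = 33, det = 17·16 - (-5)² = 247.
Step 2 — discriminant:
  Δ = trace² - 4·det = 1089 - 988 = 101.
Step 3 — eigenvalues:
  λ = (trace ± √Δ)/2 = (33 ± 10.0499)/2,
  λ_1 = 21.5249,  λ_2 = 11.4751.

Step 4 — unit eigenvector for λ_1: solve (Sigma - λ_1 I)v = 0. First row:
  (17 - 21.5249)·v_x + (-5)·v_y = 0, i.e. (-4.5249)·v_x + (-5)·v_y = 0,
  so v ∝ (b, λ_1 - a) = (-5, 4.5249); multiply by -1 so the first entry is positive: u = (5, -4.5249).
  ||u|| = √((5)² + (-4.5249)²) = √(45.4751) ≈ 6.7435,
  v_1 = u/||u|| ≈ (0.7415, -0.671) (||v_1|| = 1).

λ_1 = 21.5249,  λ_2 = 11.4751;  v_1 ≈ (0.7415, -0.671)


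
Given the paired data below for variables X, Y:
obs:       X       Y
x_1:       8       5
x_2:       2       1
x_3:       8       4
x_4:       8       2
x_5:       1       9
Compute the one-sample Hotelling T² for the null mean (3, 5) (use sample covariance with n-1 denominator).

Step 1 — sample mean vector:
  mean(X) = (8 + 2 + 8 + 8 + 1) / 5 = 27/5 = 5.4
  mean(Y) = (5 + 1 + 4 + 2 + 9) / 5 = 21/5 = 4.2
  x̄ = (5.4, 4.2),  deviation x̄ - mu_0 = (5.4, 4.2) - (3, 5) = (2.4, -0.8).

Step 2 — sample covariance matrix, S[i,j] = (1/(n-1)) · Σ_k (x_{k,i} - mean_i) · (x_{k,j} - mean_j), divisor n-1 = 4:
  S[X,X] = ((2.6)·(2.6) + (-3.4)·(-3.4) + (2.6)·(2.6) + (2.6)·(2.6) + (-4.4)·(-4.4)) / 4 = 51.2/4 = 12.8
  S[X,Y] = ((2.6)·(0.8) + (-3.4)·(-3.2) + (2.6)·(-0.2) + (2.6)·(-2.2) + (-4.4)·(4.8)) / 4 = -14.4/4 = -3.6
  S[Y,Y] = ((0.8)·(0.8) + (-3.2)·(-3.2) + (-0.2)·(-0.2) + (-2.2)·(-2.2) + (4.8)·(4.8)) / 4 = 38.8/4 = 9.7
  S = [[12.8, -3.6],
 [-3.6, 9.7]].

Step 3 — invert S. det(S) = 12.8·9.7 - (-3.6)² = 111.2.
  S^{-1} = (1/det) · [[d, -b], [-b, a]] = [[0.0872, 0.0324],
 [0.0324, 0.1151]].

Step 4 — quadratic form (x̄ - mu_0)^T · S^{-1} · (x̄ - mu_0):
  S^{-1} · (x̄ - mu_0) = (0.1835, -0.0144),
  (x̄ - mu_0)^T · [...] = (2.4)·(0.1835) + (-0.8)·(-0.0144) = 0.4518.

Step 5 — scale by n: T² = 5 · 0.4518 = 2.259.

T² ≈ 2.259


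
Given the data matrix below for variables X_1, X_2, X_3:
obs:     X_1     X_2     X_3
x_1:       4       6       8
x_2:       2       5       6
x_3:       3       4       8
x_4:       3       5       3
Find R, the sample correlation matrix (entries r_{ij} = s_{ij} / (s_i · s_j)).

Step 1 — column means:
  mean(X_1) = (4 + 2 + 3 + 3) / 4 = 12/4 = 3
  mean(X_2) = (6 + 5 + 4 + 5) / 4 = 20/4 = 5
  mean(X_3) = (8 + 6 + 8 + 3) / 4 = 25/4 = 6.25

Step 2 — sample variances and covariances s[i,j] = (1/(n-1)) · Σ_k (x_{k,i} - mean_i) · (x_{k,j} - mean_j), with n-1 = 3:
  s[X_1,X_1] = ((1)·(1) + (-1)·(-1) + (0)·(0) + (0)·(0)) / 3 = 2/3 = 0.6667
  s[X_1,X_2] = ((1)·(1) + (-1)·(0) + (0)·(-1) + (0)·(0)) / 3 = 1/3 = 0.3333
  s[X_1,X_3] = ((1)·(1.75) + (-1)·(-0.25) + (0)·(1.75) + (0)·(-3.25)) / 3 = 2/3 = 0.6667
  s[X_2,X_2] = ((1)·(1) + (0)·(0) + (-1)·(-1) + (0)·(0)) / 3 = 2/3 = 0.6667
  s[X_2,X_3] = ((1)·(1.75) + (0)·(-0.25) + (-1)·(1.75) + (0)·(-3.25)) / 3 = 0/3 = 0
  s[X_3,X_3] = ((1.75)·(1.75) + (-0.25)·(-0.25) + (1.75)·(1.75) + (-3.25)·(-3.25)) / 3 = 16.75/3 = 5.5833
  Sample standard deviations s_i = √(s[i,i]):
  s(X_1) = √(0.6667) = 0.8165
  s(X_2) = √(0.6667) = 0.8165
  s(X_3) = √(5.5833) = 2.3629

Step 3 — r_{ij} = s_{ij} / (s_i · s_j):
  r[X_1,X_1] = 1 (diagonal).
  r[X_1,X_2] = 0.3333 / (0.8165 · 0.8165) = 0.3333 / 0.6667 = 0.5
  r[X_1,X_3] = 0.6667 / (0.8165 · 2.3629) = 0.6667 / 1.9293 = 0.3455
  r[X_2,X_2] = 1 (diagonal).
  r[X_2,X_3] = 0 / (0.8165 · 2.3629) = 0 / 1.9293 = 0
  r[X_3,X_3] = 1 (diagonal).

R is symmetric with unit diagonal. Assembling:

R = [[1, 0.5, 0.3455],
 [0.5, 1, 0],
 [0.3455, 0, 1]]


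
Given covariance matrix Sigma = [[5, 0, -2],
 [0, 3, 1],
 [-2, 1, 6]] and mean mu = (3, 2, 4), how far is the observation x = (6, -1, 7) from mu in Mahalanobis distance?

Step 1 — centre the observation: (x - mu) = (3, -3, 3).

Step 2 — invert Sigma (cofactor / det for 3×3, or solve directly):
  Sigma^{-1} = [[0.2329, -0.0274, 0.0822],
 [-0.0274, 0.3562, -0.0685],
 [0.0822, -0.0685, 0.2055]].

Step 3 — form the quadratic (x - mu)^T · Sigma^{-1} · (x - mu):
  Sigma^{-1} · (x - mu) = (1.0274, -1.3562, 1.0685).
  (x - mu)^T · [Sigma^{-1} · (x - mu)] = (3)·(1.0274) + (-3)·(-1.3562) + (3)·(1.0685) = 10.3562.

Step 4 — take square root: d = √(10.3562) ≈ 3.2181.

d(x, mu) = √(10.3562) ≈ 3.2181


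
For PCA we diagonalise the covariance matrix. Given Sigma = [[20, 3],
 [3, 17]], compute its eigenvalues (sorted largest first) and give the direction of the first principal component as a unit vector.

Step 1 — characteristic polynomial of 2×2 Sigma:
  det(Sigma - λI) = λ² - trace · λ + det = 0.
  trace = 20 + 17 = 37, det = 20·17 - (3)² = 331.
Step 2 — discriminant:
  Δ = trace² - 4·det = 1369 - 1324 = 45.
Step 3 — eigenvalues:
  λ = (trace ± √Δ)/2 = (37 ± 6.7082)/2,
  λ_1 = 21.8541,  λ_2 = 15.1459.

Step 4 — unit eigenvector for λ_1: solve (Sigma - λ_1 I)v = 0. First row:
  (20 - 21.8541)·v_x + (3)·v_y = 0, i.e. (-1.8541)·v_x + (3)·v_y = 0,
  so v ∝ (b, λ_1 - a) = (3, 1.8541) = u.
  ||u|| = √((3)² + (1.8541)²) = √(12.4377) ≈ 3.5267,
  v_1 = u/||u|| ≈ (0.8507, 0.5257) (||v_1|| = 1).

λ_1 = 21.8541,  λ_2 = 15.1459;  v_1 ≈ (0.8507, 0.5257)


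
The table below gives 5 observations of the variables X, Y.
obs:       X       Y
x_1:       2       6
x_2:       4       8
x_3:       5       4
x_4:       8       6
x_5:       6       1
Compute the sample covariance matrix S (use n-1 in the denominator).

Step 1 — column means:
  mean(X) = (2 + 4 + 5 + 8 + 6) / 5 = 25/5 = 5
  mean(Y) = (6 + 8 + 4 + 6 + 1) / 5 = 25/5 = 5

Step 2 — sample covariance S[i,j] = (1/(n-1)) · Σ_k (x_{k,i} - mean_i) · (x_{k,j} - mean_j), with n-1 = 4.
  S[X,X] = ((-3)·(-3) + (-1)·(-1) + (0)·(0) + (3)·(3) + (1)·(1)) / 4 = 20/4 = 5
  S[X,Y] = ((-3)·(1) + (-1)·(3) + (0)·(-1) + (3)·(1) + (1)·(-4)) / 4 = -7/4 = -1.75
  S[Y,Y] = ((1)·(1) + (3)·(3) + (-1)·(-1) + (1)·(1) + (-4)·(-4)) / 4 = 28/4 = 7

S is symmetric (S[j,i] = S[i,j]). Assembling:

S = [[5, -1.75],
 [-1.75, 7]]


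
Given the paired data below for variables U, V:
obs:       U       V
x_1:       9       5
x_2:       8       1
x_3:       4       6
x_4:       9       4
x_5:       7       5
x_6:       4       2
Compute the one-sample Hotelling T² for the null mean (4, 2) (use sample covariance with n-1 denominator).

Step 1 — sample mean vector:
  mean(U) = (9 + 8 + 4 + 9 + 7 + 4) / 6 = 41/6 = 6.8333
  mean(V) = (5 + 1 + 6 + 4 + 5 + 2) / 6 = 23/6 = 3.8333
  x̄ = (6.8333, 3.8333),  deviation x̄ - mu_0 = (6.8333, 3.8333) - (4, 2) = (2.8333, 1.8333).

Step 2 — sample covariance matrix, S[i,j] = (1/(n-1)) · Σ_k (x_{k,i} - mean_i) · (x_{k,j} - mean_j), divisor n-1 = 5:
  S[U,U] = ((2.1667)·(2.1667) + (1.1667)·(1.1667) + (-2.8333)·(-2.8333) + (2.1667)·(2.1667) + (0.1667)·(0.1667) + (-2.8333)·(-2.8333)) / 5 = 26.8333/5 = 5.3667
  S[U,V] = ((2.1667)·(1.1667) + (1.1667)·(-2.8333) + (-2.8333)·(2.1667) + (2.1667)·(0.1667) + (0.1667)·(1.1667) + (-2.8333)·(-1.8333)) / 5 = -1.1667/5 = -0.2333
  S[V,V] = ((1.1667)·(1.1667) + (-2.8333)·(-2.8333) + (2.1667)·(2.1667) + (0.1667)·(0.1667) + (1.1667)·(1.1667) + (-1.8333)·(-1.8333)) / 5 = 18.8333/5 = 3.7667
  S = [[5.3667, -0.2333],
 [-0.2333, 3.7667]].

Step 3 — invert S. det(S) = 5.3667·3.7667 - (-0.2333)² = 20.16.
  S^{-1} = (1/det) · [[d, -b], [-b, a]] = [[0.1868, 0.0116],
 [0.0116, 0.2662]].

Step 4 — quadratic form (x̄ - mu_0)^T · S^{-1} · (x̄ - mu_0):
  S^{-1} · (x̄ - mu_0) = (0.5506, 0.5208),
  (x̄ - mu_0)^T · [...] = (2.8333)·(0.5506) + (1.8333)·(0.5208) = 2.5149.

Step 5 — scale by n: T² = 6 · 2.5149 = 15.0893.

T² ≈ 15.0893


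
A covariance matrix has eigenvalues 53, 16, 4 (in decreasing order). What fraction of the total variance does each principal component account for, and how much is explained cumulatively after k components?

Step 1 — total variance = trace(Sigma) = Σ λ_i = 53 + 16 + 4 = 73.

Step 2 — fraction explained by component i = λ_i / Σ λ:
  PC1: 53/73 = 0.726
  PC2: 16/73 = 0.2192
  PC3: 4/73 = 0.0548

Step 3 — cumulative fraction after k components = (λ_1 + ... + λ_k) / Σ λ:
  k = 1: 53/73 = 0.726
  k = 2: (53 + 16)/73 = 69/73 = 0.9452
  k = 3: (53 + 16 + 4)/73 = 73/73 = 1

Summary (fraction, with percent):

explained: PC1 0.726 (72.6%), PC2 0.2192 (21.92%), PC3 0.0548 (5.48%);  cumulative: 0.726, 0.9452, 1


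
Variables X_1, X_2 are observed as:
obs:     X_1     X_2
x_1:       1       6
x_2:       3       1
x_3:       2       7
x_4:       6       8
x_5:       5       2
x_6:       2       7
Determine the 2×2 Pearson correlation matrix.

Step 1 — column means:
  mean(X_1) = (1 + 3 + 2 + 6 + 5 + 2) / 6 = 19/6 = 3.1667
  mean(X_2) = (6 + 1 + 7 + 8 + 2 + 7) / 6 = 31/6 = 5.1667

Step 2 — sample variances and covariances s[i,j] = (1/(n-1)) · Σ_k (x_{k,i} - mean_i) · (x_{k,j} - mean_j), with n-1 = 5:
  s[X_1,X_1] = ((-2.1667)·(-2.1667) + (-0.1667)·(-0.1667) + (-1.1667)·(-1.1667) + (2.8333)·(2.8333) + (1.8333)·(1.8333) + (-1.1667)·(-1.1667)) / 5 = 18.8333/5 = 3.7667
  s[X_1,X_2] = ((-2.1667)·(0.8333) + (-0.1667)·(-4.1667) + (-1.1667)·(1.8333) + (2.8333)·(2.8333) + (1.8333)·(-3.1667) + (-1.1667)·(1.8333)) / 5 = -3.1667/5 = -0.6333
  s[X_2,X_2] = ((0.8333)·(0.8333) + (-4.1667)·(-4.1667) + (1.8333)·(1.8333) + (2.8333)·(2.8333) + (-3.1667)·(-3.1667) + (1.8333)·(1.8333)) / 5 = 42.8333/5 = 8.5667
  Sample standard deviations s_i = √(s[i,i]):
  s(X_1) = √(3.7667) = 1.9408
  s(X_2) = √(8.5667) = 2.9269

Step 3 — r_{ij} = s_{ij} / (s_i · s_j):
  r[X_1,X_1] = 1 (diagonal).
  r[X_1,X_2] = -0.6333 / (1.9408 · 2.9269) = -0.6333 / 5.6805 = -0.1115
  r[X_2,X_2] = 1 (diagonal).

R is symmetric with unit diagonal. Assembling:

R = [[1, -0.1115],
 [-0.1115, 1]]


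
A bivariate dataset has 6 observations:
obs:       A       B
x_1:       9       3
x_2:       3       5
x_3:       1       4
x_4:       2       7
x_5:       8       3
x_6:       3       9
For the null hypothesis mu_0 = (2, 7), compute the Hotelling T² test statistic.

Step 1 — sample mean vector:
  mean(A) = (9 + 3 + 1 + 2 + 8 + 3) / 6 = 26/6 = 4.3333
  mean(B) = (3 + 5 + 4 + 7 + 3 + 9) / 6 = 31/6 = 5.1667
  x̄ = (4.3333, 5.1667),  deviation x̄ - mu_0 = (4.3333, 5.1667) - (2, 7) = (2.3333, -1.8333).

Step 2 — sample covariance matrix, S[i,j] = (1/(n-1)) · Σ_k (x_{k,i} - mean_i) · (x_{k,j} - mean_j), divisor n-1 = 5:
  S[A,A] = ((4.6667)·(4.6667) + (-1.3333)·(-1.3333) + (-3.3333)·(-3.3333) + (-2.3333)·(-2.3333) + (3.6667)·(3.6667) + (-1.3333)·(-1.3333)) / 5 = 55.3333/5 = 11.0667
  S[A,B] = ((4.6667)·(-2.1667) + (-1.3333)·(-0.1667) + (-3.3333)·(-1.1667) + (-2.3333)·(1.8333) + (3.6667)·(-2.1667) + (-1.3333)·(3.8333)) / 5 = -23.3333/5 = -4.6667
  S[B,B] = ((-2.1667)·(-2.1667) + (-0.1667)·(-0.1667) + (-1.1667)·(-1.1667) + (1.8333)·(1.8333) + (-2.1667)·(-2.1667) + (3.8333)·(3.8333)) / 5 = 28.8333/5 = 5.7667
  S = [[11.0667, -4.6667],
 [-4.6667, 5.7667]].

Step 3 — invert S. det(S) = 11.0667·5.7667 - (-4.6667)² = 42.04.
  S^{-1} = (1/det) · [[d, -b], [-b, a]] = [[0.1372, 0.111],
 [0.111, 0.2632]].

Step 4 — quadratic form (x̄ - mu_0)^T · S^{-1} · (x̄ - mu_0):
  S^{-1} · (x̄ - mu_0) = (0.1166, -0.2236),
  (x̄ - mu_0)^T · [...] = (2.3333)·(0.1166) + (-1.8333)·(-0.2236) = 0.6819.

Step 5 — scale by n: T² = 6 · 0.6819 = 4.0913.

T² ≈ 4.0913


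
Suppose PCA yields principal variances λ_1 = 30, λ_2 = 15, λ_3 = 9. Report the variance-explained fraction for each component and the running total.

Step 1 — total variance = trace(Sigma) = Σ λ_i = 30 + 15 + 9 = 54.

Step 2 — fraction explained by component i = λ_i / Σ λ:
  PC1: 30/54 = 0.5556
  PC2: 15/54 = 0.2778
  PC3: 9/54 = 0.1667

Step 3 — cumulative fraction after k components = (λ_1 + ... + λ_k) / Σ λ:
  k = 1: 30/54 = 0.5556
  k = 2: (30 + 15)/54 = 45/54 = 0.8333
  k = 3: (30 + 15 + 9)/54 = 54/54 = 1

Summary (fraction, with percent):

explained: PC1 0.5556 (55.56%), PC2 0.2778 (27.78%), PC3 0.1667 (16.67%);  cumulative: 0.5556, 0.8333, 1


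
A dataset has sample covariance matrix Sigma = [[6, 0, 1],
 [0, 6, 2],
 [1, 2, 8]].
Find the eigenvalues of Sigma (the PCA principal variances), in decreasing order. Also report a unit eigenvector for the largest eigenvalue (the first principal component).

Step 1 — characteristic polynomial p(λ) = det(λI - Sigma) = λ³ - tr·λ² + c_1·λ - det, where tr = trace, c_1 = sum of the principal 2×2 minors, det = det(Sigma):
  tr = 6 + 6 + 8 = 20,
  c_1 = (6·6 - (0)²) + (6·8 - (1)²) + (6·8 - (2)²) = 36 + 47 + 44 = 127,
  det = 6·(6·8 - (2)²) - (0)·((0)·8 - (2)·(1)) + (1)·((0)·(2) - 6·(1)) = 6·(44) - (0)·(-2) + (1)·(-6) = 258.
  So p(λ) = λ³ - 20λ² + 127λ - 258.
Step 2 — look for an integer root (rational root theorem: any rational root is an integer divisor of 258). Testing λ = 6:
  p(6) = 216 - 720 + 762 - 258 = 0  ✓
  Dividing out (λ - 6): p(λ) = (λ - 6)(λ² - 14λ + 43).
Step 3 — remaining eigenvalues from the quadratic λ² - 14λ + 43 = 0:
  Δ = 14² - 4·43 = 196 - 172 = 24,  λ = (14 ± √24)/2 = (14 ± 4.899)/2 ≈ 9.4495 or 4.5505.
  Sorted: λ_1 = 9.4495,  λ_2 = 6,  λ_3 = 4.5505  (check: sum = 20 = tr ✓).

Step 4 — unit eigenvector for λ_1 ≈ 9.4495: v spans the null space of (Sigma - λ_1 I), whose rows are
  r_1 = (-3.4495, 0, 1),  r_2 = (0, -3.4495, 2),  r_3 = (1, 2, -1.4495).
  v is orthogonal to every row, so take v ∝ r_1 × r_2 = ((0)·(2) - (1)·(-3.4495), (1)·(0) - (-3.4495)·(2), (-3.4495)·(-3.4495) - (0)·(0)) ≈ (3.4495, 6.899, 11.899).
  Let u = (3.4495, 6.899, 11.899).
  ||u|| = √((3.4495)² + (6.899)² + (11.899)²) = √(201.0806) ≈ 14.1803,  v_1 = u/||u|| ≈ (0.2433, 0.4865, 0.8391) (||v_1|| = 1).

λ_1 = 9.4495,  λ_2 = 6,  λ_3 = 4.5505;  v_1 ≈ (0.2433, 0.4865, 0.8391)


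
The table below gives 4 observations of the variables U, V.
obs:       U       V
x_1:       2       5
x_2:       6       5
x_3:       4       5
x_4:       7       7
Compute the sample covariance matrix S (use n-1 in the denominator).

Step 1 — column means:
  mean(U) = (2 + 6 + 4 + 7) / 4 = 19/4 = 4.75
  mean(V) = (5 + 5 + 5 + 7) / 4 = 22/4 = 5.5

Step 2 — sample covariance S[i,j] = (1/(n-1)) · Σ_k (x_{k,i} - mean_i) · (x_{k,j} - mean_j), with n-1 = 3.
  S[U,U] = ((-2.75)·(-2.75) + (1.25)·(1.25) + (-0.75)·(-0.75) + (2.25)·(2.25)) / 3 = 14.75/3 = 4.9167
  S[U,V] = ((-2.75)·(-0.5) + (1.25)·(-0.5) + (-0.75)·(-0.5) + (2.25)·(1.5)) / 3 = 4.5/3 = 1.5
  S[V,V] = ((-0.5)·(-0.5) + (-0.5)·(-0.5) + (-0.5)·(-0.5) + (1.5)·(1.5)) / 3 = 3/3 = 1

S is symmetric (S[j,i] = S[i,j]). Assembling:

S = [[4.9167, 1.5],
 [1.5, 1]]


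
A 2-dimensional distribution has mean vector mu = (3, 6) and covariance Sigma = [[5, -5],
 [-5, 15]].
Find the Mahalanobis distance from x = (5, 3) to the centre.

Step 1 — centre the observation: (x - mu) = (2, -3).

Step 2 — invert Sigma. det(Sigma) = 5·15 - (-5)² = 50.
  Sigma^{-1} = (1/det) · [[d, -b], [-b, a]] = [[0.3, 0.1],
 [0.1, 0.1]].

Step 3 — form the quadratic (x - mu)^T · Sigma^{-1} · (x - mu):
  Sigma^{-1} · (x - mu) = (0.3, -0.1).
  (x - mu)^T · [Sigma^{-1} · (x - mu)] = (2)·(0.3) + (-3)·(-0.1) = 0.9.

Step 4 — take square root: d = √(0.9) ≈ 0.9487.

d(x, mu) = √(0.9) ≈ 0.9487


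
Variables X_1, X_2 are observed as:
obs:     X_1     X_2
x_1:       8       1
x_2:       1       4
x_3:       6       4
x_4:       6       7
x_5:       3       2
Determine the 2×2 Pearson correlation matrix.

Step 1 — column means:
  mean(X_1) = (8 + 1 + 6 + 6 + 3) / 5 = 24/5 = 4.8
  mean(X_2) = (1 + 4 + 4 + 7 + 2) / 5 = 18/5 = 3.6

Step 2 — sample variances and covariances s[i,j] = (1/(n-1)) · Σ_k (x_{k,i} - mean_i) · (x_{k,j} - mean_j), with n-1 = 4:
  s[X_1,X_1] = ((3.2)·(3.2) + (-3.8)·(-3.8) + (1.2)·(1.2) + (1.2)·(1.2) + (-1.8)·(-1.8)) / 4 = 30.8/4 = 7.7
  s[X_1,X_2] = ((3.2)·(-2.6) + (-3.8)·(0.4) + (1.2)·(0.4) + (1.2)·(3.4) + (-1.8)·(-1.6)) / 4 = -2.4/4 = -0.6
  s[X_2,X_2] = ((-2.6)·(-2.6) + (0.4)·(0.4) + (0.4)·(0.4) + (3.4)·(3.4) + (-1.6)·(-1.6)) / 4 = 21.2/4 = 5.3
  Sample standard deviations s_i = √(s[i,i]):
  s(X_1) = √(7.7) = 2.7749
  s(X_2) = √(5.3) = 2.3022

Step 3 — r_{ij} = s_{ij} / (s_i · s_j):
  r[X_1,X_1] = 1 (diagonal).
  r[X_1,X_2] = -0.6 / (2.7749 · 2.3022) = -0.6 / 6.3883 = -0.0939
  r[X_2,X_2] = 1 (diagonal).

R is symmetric with unit diagonal. Assembling:

R = [[1, -0.0939],
 [-0.0939, 1]]


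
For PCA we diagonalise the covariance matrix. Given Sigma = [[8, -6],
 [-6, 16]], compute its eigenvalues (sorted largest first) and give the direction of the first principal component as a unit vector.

Step 1 — characteristic polynomial of 2×2 Sigma:
  det(Sigma - λI) = λ² - trace · λ + det = 0.
  trace = 8 + 16 = 24, det = 8·16 - (-6)² = 92.
Step 2 — discriminant:
  Δ = trace² - 4·det = 576 - 368 = 208.
Step 3 — eigenvalues:
  λ = (trace ± √Δ)/2 = (24 ± 14.4222)/2,
  λ_1 = 19.2111,  λ_2 = 4.7889.

Step 4 — unit eigenvector for λ_1: solve (Sigma - λ_1 I)v = 0. First row:
  (8 - 19.2111)·v_x + (-6)·v_y = 0, i.e. (-11.2111)·v_x + (-6)·v_y = 0,
  so v ∝ (b, λ_1 - a) = (-6, 11.2111); multiply by -1 so the first entry is positive: u = (6, -11.2111).
  ||u|| = √((6)² + (-11.2111)²) = √(161.6888) ≈ 12.7157,
  v_1 = u/||u|| ≈ (0.4719, -0.8817) (||v_1|| = 1).

λ_1 = 19.2111,  λ_2 = 4.7889;  v_1 ≈ (0.4719, -0.8817)


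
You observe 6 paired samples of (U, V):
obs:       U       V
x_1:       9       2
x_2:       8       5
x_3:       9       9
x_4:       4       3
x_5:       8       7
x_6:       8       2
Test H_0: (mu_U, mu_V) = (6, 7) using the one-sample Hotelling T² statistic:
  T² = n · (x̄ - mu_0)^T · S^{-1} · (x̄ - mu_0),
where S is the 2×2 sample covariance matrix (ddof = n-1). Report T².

Step 1 — sample mean vector:
  mean(U) = (9 + 8 + 9 + 4 + 8 + 8) / 6 = 46/6 = 7.6667
  mean(V) = (2 + 5 + 9 + 3 + 7 + 2) / 6 = 28/6 = 4.6667
  x̄ = (7.6667, 4.6667),  deviation x̄ - mu_0 = (7.6667, 4.6667) - (6, 7) = (1.6667, -2.3333).

Step 2 — sample covariance matrix, S[i,j] = (1/(n-1)) · Σ_k (x_{k,i} - mean_i) · (x_{k,j} - mean_j), divisor n-1 = 5:
  S[U,U] = ((1.3333)·(1.3333) + (0.3333)·(0.3333) + (1.3333)·(1.3333) + (-3.6667)·(-3.6667) + (0.3333)·(0.3333) + (0.3333)·(0.3333)) / 5 = 17.3333/5 = 3.4667
  S[U,V] = ((1.3333)·(-2.6667) + (0.3333)·(0.3333) + (1.3333)·(4.3333) + (-3.6667)·(-1.6667) + (0.3333)·(2.3333) + (0.3333)·(-2.6667)) / 5 = 8.3333/5 = 1.6667
  S[V,V] = ((-2.6667)·(-2.6667) + (0.3333)·(0.3333) + (4.3333)·(4.3333) + (-1.6667)·(-1.6667) + (2.3333)·(2.3333) + (-2.6667)·(-2.6667)) / 5 = 41.3333/5 = 8.2667
  S = [[3.4667, 1.6667],
 [1.6667, 8.2667]].

Step 3 — invert S. det(S) = 3.4667·8.2667 - (1.6667)² = 25.88.
  S^{-1} = (1/det) · [[d, -b], [-b, a]] = [[0.3194, -0.0644],
 [-0.0644, 0.134]].

Step 4 — quadratic form (x̄ - mu_0)^T · S^{-1} · (x̄ - mu_0):
  S^{-1} · (x̄ - mu_0) = (0.6826, -0.4199),
  (x̄ - mu_0)^T · [...] = (1.6667)·(0.6826) + (-2.3333)·(-0.4199) = 2.1175.

Step 5 — scale by n: T² = 6 · 2.1175 = 12.7048.

T² ≈ 12.7048
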